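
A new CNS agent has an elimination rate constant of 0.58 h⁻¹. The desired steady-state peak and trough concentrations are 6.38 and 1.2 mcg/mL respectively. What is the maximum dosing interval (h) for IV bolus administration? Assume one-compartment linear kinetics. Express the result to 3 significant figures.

2.88 h

Between IV bolus doses, concentration decays as C = C₀·e^(−kτ), so C_peak/C_trough = e^(kτ).
τ_max = ln(C_peak/C_trough) / k = ln(6.38/1.2) / 0.5800 = 1.671 / 0.5800 = 2.881 h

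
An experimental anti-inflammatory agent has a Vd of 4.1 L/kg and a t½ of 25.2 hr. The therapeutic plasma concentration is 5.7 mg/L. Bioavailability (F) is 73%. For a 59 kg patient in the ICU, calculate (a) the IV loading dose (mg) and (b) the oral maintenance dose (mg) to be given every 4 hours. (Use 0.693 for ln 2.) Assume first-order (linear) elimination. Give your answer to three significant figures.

(a) 1380 mg; (b) 208 mg

Total Vd = 4.1 × 59 = 241.9 L
LD = Vd × C = 241.9 × 5.7 = 1379 mg
CL = 0.693 × Vd / t½ = 0.693 × 241.9 / 25.2 = 6.652 L/h
D = CL × Css × τ / F = 6.652 × 5.7 × 4 / 0.73 = 207.8 mg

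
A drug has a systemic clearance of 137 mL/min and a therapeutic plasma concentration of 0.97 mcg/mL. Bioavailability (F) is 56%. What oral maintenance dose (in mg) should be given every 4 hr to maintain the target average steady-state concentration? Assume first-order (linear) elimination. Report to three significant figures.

CL = 137 mL/min × 60/1000 = 8.220 L/h
At steady state, dose per interval replaces the amount cleared in that interval: F·D/τ = CL·Css.
D = CL × Css × τ / F = 8.220 × 0.97 × 4 / 0.56 = 56.95 mg

57.0 mg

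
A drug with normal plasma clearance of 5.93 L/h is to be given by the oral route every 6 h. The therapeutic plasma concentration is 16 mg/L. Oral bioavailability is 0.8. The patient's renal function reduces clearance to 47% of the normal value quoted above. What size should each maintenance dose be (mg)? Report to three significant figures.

334 mg

Patient clearance = 0.47 × 5.930 = 2.787 L/h
D = CL × Css × τ / F = 2.787 × 16 × 6 / 0.8 = 334.4 mg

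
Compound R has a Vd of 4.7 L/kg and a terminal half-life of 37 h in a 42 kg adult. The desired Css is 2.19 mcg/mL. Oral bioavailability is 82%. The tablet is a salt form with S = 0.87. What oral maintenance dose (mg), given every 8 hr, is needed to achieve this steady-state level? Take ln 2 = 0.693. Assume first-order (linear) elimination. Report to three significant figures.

Total Vd = 4.7 × 42 = 197.4 L
k = 0.693/37 = 0.01873 h⁻¹, so CL = k·Vd = 0.01873 × 197.4 = 3.697 L/h
D = CL × Css × τ / F / S = 3.697 × 2.19 × 8 / 0.82 / 0.87 = 90.79 mg

90.8 mg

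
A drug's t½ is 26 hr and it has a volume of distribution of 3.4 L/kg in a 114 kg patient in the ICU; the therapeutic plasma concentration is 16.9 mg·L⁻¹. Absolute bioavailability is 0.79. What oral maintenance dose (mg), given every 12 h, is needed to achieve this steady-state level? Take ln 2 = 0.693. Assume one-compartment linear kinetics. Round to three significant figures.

Vd(total) = 114 kg × 3.4 L/kg = 387.6 L
CL = ln 2 · Vd / t½ = 0.693 × 387.6 / 26 = 10.33 L/h
D = CL × Css × τ / F = 10.33 × 16.9 × 12 / 0.79 = 2652 mg

2650 mg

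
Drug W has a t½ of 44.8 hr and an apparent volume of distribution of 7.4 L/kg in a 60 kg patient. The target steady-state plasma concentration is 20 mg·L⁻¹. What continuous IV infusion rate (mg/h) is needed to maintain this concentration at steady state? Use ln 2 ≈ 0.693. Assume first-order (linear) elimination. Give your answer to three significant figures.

Vd(total) = 60 kg × 7.4 L/kg = 444.0 L
CL = ln 2 · Vd / t½ = 0.693 × 444.0 / 44.8 = 6.868 L/h
Infusion rate = CL × Css = 6.868 × 20 = 137.4 mg/h

137 mg/h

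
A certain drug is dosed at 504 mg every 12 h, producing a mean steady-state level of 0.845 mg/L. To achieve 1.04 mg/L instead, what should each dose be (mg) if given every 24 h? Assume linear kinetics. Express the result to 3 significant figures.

With linear kinetics, Css is proportional to dose rate (D/τ) at fixed clearance.
D₂ = D₁ × (Css,target / Css,current) × (τ₂/τ₁) = 504 × (1.04/0.845) × (24/12) = 1241 mg

1240 mg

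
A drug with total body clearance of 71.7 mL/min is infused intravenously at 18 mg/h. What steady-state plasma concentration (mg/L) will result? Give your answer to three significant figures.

Convert clearance: 71.7 mL/min × 60 min/h ÷ 1000 mL/L = 4.302 L/h
Css = rate / CL = 18 / 4.302 = 4.184 mg/L

4.18 mg/L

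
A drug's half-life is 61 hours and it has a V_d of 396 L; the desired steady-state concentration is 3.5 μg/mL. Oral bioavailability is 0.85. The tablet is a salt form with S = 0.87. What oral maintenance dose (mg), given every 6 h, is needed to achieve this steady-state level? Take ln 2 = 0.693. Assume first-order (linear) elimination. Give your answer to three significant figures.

CL = 0.693 × Vd / t½ = 0.693 × 396.0 / 61 = 4.499 L/h
D = CL × Css × τ / F / S = 4.499 × 3.5 × 6 / 0.85 / 0.87 = 127.8 mg

128 mg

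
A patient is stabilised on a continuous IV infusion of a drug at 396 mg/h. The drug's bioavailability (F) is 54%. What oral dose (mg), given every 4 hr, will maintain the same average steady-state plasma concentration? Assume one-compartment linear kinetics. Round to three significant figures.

To maintain the same Css, the systemic dosing rate must be unchanged: F·D/τ = infusion rate.
D = rate × τ / F = 396 × 4 / 0.54 = 2933 mg

2930 mg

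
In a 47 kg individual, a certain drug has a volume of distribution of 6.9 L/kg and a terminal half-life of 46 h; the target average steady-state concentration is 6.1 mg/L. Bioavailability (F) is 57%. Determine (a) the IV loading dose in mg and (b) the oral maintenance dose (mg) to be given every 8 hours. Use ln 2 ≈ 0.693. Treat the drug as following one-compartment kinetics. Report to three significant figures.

Total Vd = 6.9 × 47 = 324.3 L
LD = Vd × C = 324.3 × 6.1 = 1978 mg
CL = 0.693 × Vd / t½ = 0.693 × 324.3 / 46 = 4.886 L/h
D = CL × Css × τ / F = 4.886 × 6.1 × 8 / 0.57 = 418.3 mg

(a) 1980 mg; (b) 418 mg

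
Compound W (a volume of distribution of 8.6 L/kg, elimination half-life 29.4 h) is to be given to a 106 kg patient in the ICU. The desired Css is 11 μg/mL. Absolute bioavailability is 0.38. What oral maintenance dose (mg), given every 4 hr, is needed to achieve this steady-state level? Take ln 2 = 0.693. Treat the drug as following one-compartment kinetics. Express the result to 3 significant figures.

2490 mg

Vd = 8.6 L/kg × 106 kg = 911.6 L
k = 0.693/29.4 = 0.02357 h⁻¹, so CL = k·Vd = 0.02357 × 911.6 = 21.49 L/h
D = CL × Css × τ / F = 21.49 × 11 × 4 / 0.38 = 2488 mg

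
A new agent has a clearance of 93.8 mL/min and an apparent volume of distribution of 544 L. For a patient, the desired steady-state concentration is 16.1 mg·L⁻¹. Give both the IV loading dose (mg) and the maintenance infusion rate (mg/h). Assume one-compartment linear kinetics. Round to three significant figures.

Loading: fill Vd to C_target → 544.0 L × 16.1 mg/L = 8758 mg
Convert clearance: 93.8 mL/min × 60 min/h ÷ 1000 mL/L = 5.628 L/h
Infusion rate = 5.628 L/h × 16.1 mg/L = 90.61 mg/h

(a) 8760 mg; (b) 90.6 mg/h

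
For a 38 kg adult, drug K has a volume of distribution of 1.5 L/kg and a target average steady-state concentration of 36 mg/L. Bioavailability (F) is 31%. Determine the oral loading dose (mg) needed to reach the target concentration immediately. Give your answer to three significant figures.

Total Vd = 1.5 × 38 = 57.00 L
The loading dose fills Vd to the target concentration.
LD = Vd × C / F = 57.00 × 36.00 / 0.31 = 6619 mg

6620 mg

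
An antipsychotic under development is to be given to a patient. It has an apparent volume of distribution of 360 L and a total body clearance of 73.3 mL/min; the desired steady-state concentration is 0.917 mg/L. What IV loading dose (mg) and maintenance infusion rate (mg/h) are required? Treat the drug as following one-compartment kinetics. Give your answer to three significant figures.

(a) 330 mg; (b) 4.03 mg/h

Loading: fill Vd to C_target → 360.0 L × 0.917 mg/L = 330.1 mg
CL = 73.3 mL/min × 60/1000 = 4.398 L/h
Infusion rate = 4.398 L/h × 0.917 mg/L = 4.033 mg/h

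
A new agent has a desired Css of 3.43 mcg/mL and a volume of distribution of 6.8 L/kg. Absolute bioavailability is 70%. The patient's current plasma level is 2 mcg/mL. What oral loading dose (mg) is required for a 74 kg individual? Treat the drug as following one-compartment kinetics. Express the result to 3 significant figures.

1030 mg

Total Vd = 6.8 × 74 = 503.2 L
Concentration deficit ΔC = 3.43 − 2 = 1.430 mg/L
LD = Vd × ΔC / F = 503.2 × 1.430 / 0.7 = 1028 mg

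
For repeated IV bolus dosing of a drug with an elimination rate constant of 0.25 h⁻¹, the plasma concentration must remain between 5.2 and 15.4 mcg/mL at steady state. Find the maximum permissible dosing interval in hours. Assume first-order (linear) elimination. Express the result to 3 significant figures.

Between IV bolus doses, concentration decays as C = C₀·e^(−kτ), so C_peak/C_trough = e^(kτ).
τ_max = ln(C_peak/C_trough) / k = ln(15.4/5.2) / 0.2500 = 1.086 / 0.2500 = 4.344 h

4.34 h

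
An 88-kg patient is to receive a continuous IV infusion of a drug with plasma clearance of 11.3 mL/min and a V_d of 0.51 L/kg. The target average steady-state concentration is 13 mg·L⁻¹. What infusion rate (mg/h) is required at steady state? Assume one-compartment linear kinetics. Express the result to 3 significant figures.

Convert clearance: 11.3 mL/min × 60 min/h ÷ 1000 mL/L = 0.6780 L/h
Maintenance depends on clearance, not Vd — rate in must match rate out.
R₀ = 0.6780 × 13 = 8.814 mg/h

8.81 mg/h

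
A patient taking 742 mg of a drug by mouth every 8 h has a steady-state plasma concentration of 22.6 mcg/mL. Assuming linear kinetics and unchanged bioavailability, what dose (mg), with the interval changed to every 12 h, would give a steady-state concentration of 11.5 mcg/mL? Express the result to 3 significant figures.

With linear kinetics, Css is proportional to dose rate (D/τ) at fixed clearance.
D₂ = D₁ × (Css,target / Css,current) × (τ₂/τ₁) = 742 × (11.5/22.6) × (12/8) = 566.3 mg

566 mg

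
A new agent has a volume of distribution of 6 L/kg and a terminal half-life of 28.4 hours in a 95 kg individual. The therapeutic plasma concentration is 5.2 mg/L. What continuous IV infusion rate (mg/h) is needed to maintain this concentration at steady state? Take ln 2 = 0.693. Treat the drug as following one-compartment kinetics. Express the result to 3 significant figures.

Vd = 6 L/kg × 95 kg = 570.0 L
CL = 0.693 × Vd / t½ = 0.693 × 570.0 / 28.4 = 13.91 L/h
Infusion rate = CL × Css = 13.91 × 5.2 = 72.33 mg/h

72.3 mg/h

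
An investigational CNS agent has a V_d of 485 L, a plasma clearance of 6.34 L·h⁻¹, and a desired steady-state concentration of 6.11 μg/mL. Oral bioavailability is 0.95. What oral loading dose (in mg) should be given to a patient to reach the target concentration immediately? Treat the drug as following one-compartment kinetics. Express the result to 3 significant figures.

3120 mg

Loading dose depends on Vd (not clearance): it fills the distribution volume.
LD = Vd × C / F = 485.0 × 6.110 / 0.95 = 3119 mg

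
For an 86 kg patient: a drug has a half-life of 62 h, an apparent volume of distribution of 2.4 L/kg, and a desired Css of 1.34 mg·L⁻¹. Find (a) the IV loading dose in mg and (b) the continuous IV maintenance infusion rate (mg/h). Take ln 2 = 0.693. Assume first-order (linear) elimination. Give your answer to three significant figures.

Vd(total) = 86 kg × 2.4 L/kg = 206.4 L
LD = Vd × C = 206.4 × 1.34 = 276.6 mg
CL = 0.693 × Vd / t½ = 0.693 × 206.4 / 62 = 2.307 L/h
Infusion rate = CL × Css = 2.307 × 1.34 = 3.091 mg/h

(a) 277 mg; (b) 3.09 mg/h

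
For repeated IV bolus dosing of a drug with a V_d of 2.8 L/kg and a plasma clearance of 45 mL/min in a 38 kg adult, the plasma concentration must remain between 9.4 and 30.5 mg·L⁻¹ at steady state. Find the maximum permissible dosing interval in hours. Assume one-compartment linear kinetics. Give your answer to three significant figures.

46.4 h

Total Vd = 2.8 × 38 = 106.4 L
CL = 45 mL/min × 60/1000 = 2.700 L/h
k = CL / Vd = 2.700 / 106.4 = 0.02538 h⁻¹
Between IV bolus doses, concentration decays as C = C₀·e^(−kτ), so C_peak/C_trough = e^(kτ).
τ_max = ln(C_peak/C_trough) / k = ln(30.5/9.4) / 0.02538 = 1.177 / 0.02538 = 46.38 h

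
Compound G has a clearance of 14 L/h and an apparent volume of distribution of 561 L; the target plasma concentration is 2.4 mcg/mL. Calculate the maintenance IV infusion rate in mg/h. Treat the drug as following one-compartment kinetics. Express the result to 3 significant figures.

At steady state, infusion rate equals elimination rate: rate in = CL × Css.
Infusion rate = CL · Css = 14.00 L/h × 2.4 mg/L = 33.60 mg/h

33.6 mg/h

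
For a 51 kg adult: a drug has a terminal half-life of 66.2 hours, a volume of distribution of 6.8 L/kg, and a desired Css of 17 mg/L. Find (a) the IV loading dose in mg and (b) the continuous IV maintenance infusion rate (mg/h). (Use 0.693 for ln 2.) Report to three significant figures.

Total Vd = 6.8 × 51 = 346.8 L
LD = Vd × C = 346.8 × 17 = 5896 mg
CL = 0.693 × Vd / t½ = 0.693 × 346.8 / 66.2 = 3.630 L/h
Infusion rate = CL × Css = 3.630 × 17 = 61.71 mg/h

(a) 5900 mg; (b) 61.7 mg/h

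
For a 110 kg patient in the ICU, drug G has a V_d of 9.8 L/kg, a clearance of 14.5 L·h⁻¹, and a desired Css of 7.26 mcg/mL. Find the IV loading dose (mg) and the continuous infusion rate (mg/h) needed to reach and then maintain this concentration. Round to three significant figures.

Total Vd = 9.8 × 110 = 1078 L
Loading: fill Vd to C_target → 1078 L × 7.26 mg/L = 7826 mg
Maintenance: replace elimination → rate = CL × Css = 14.50 × 7.26 = 105.3 mg/h

(a) 7830 mg; (b) 105 mg/h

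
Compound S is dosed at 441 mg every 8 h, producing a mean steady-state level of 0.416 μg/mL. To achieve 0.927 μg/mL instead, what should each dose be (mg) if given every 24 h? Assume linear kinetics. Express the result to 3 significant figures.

2950 mg

For first-order elimination, Css ∝ F·D/(CL·τ); F and CL are unchanged, so Css ∝ D/τ.
D₂ = D₁ × (Css,target / Css,current) × (τ₂/τ₁) = 441 × (0.927/0.416) × (24/8) = 2948 mg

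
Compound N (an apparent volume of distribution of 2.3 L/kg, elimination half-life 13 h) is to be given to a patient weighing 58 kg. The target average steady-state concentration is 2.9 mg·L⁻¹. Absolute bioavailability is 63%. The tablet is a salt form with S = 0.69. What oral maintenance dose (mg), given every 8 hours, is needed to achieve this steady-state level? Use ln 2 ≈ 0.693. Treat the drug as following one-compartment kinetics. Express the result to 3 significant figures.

380 mg

Vd(total) = 58 kg × 2.3 L/kg = 133.4 L
CL = ln 2 · Vd / t½ = 0.693 × 133.4 / 13 = 7.111 L/h
D = CL × Css × τ / F / S = 7.111 × 2.9 × 8 / 0.63 / 0.69 = 379.5 mg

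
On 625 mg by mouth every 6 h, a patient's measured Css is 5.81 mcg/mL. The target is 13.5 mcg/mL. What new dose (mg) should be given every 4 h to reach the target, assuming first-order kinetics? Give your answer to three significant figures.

For first-order elimination, Css ∝ F·D/(CL·τ); F and CL are unchanged, so Css ∝ D/τ.
D₂ = D₁ × (Css,target / Css,current) × (τ₂/τ₁) = 625 × (13.5/5.81) × (4/6) = 968.2 mg

968 mg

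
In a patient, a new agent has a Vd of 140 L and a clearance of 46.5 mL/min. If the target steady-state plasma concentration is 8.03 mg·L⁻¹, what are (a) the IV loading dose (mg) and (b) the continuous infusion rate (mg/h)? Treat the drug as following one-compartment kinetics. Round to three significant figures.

(a) 1120 mg; (b) 22.4 mg/h

Loading dose = Vd × C = 140.0 × 8.03 = 1124 mg
Convert clearance: 46.5 mL/min × 60 min/h ÷ 1000 mL/L = 2.790 L/h
Maintenance infusion rate = CL × Css = 2.790 × 8.03 = 22.40 mg/h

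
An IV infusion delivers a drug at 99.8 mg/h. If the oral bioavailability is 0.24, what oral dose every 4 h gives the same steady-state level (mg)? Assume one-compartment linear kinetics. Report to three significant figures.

1660 mg

To maintain the same Css, the systemic dosing rate must be unchanged: F·D/τ = infusion rate.
D = rate × τ / F = 99.8 × 4 / 0.24 = 1663 mg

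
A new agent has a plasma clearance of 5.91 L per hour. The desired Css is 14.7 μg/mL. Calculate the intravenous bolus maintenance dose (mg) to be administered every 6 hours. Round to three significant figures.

521 mg

D = CL × Css × τ = 5.910 × 14.7 × 6 = 521.3 mg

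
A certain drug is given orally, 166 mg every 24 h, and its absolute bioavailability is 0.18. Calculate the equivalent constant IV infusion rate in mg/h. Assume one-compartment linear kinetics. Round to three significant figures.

Equivalent systemic input: infusion rate = F·D/τ.
Rate = 0.18 × 166 / 24 = 1.245 mg/h

1.25 mg/h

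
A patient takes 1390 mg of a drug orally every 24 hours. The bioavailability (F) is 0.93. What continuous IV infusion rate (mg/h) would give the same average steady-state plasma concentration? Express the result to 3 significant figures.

Equivalent systemic input: infusion rate = F·D/τ.
Rate = 0.93 × 1390 / 24 = 53.86 mg/h

53.9 mg/h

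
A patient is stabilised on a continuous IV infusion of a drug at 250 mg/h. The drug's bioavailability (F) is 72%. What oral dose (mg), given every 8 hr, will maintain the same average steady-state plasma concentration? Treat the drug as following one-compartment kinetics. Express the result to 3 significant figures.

2780 mg

To maintain the same Css, the systemic dosing rate must be unchanged: F·D/τ = infusion rate.
D = rate × τ / F = 250 × 8 / 0.72 = 2778 mg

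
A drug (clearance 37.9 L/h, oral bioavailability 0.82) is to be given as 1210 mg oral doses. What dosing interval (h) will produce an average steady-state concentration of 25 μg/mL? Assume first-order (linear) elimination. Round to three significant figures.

1.05 h

F·D/τ = CL·Css → τ = F·D / (CL·Css).
τ = 0.82 × 1210 / (37.9 × 25) = 1.047 h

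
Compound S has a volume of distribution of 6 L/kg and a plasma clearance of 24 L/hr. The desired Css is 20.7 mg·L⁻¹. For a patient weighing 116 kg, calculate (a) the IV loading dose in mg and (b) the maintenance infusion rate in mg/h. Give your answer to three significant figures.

(a) 14400 mg; (b) 497 mg/h

Vd = 6 L/kg × 116 kg = 696.0 L
Loading: fill Vd to C_target → 696.0 L × 20.7 mg/L = 14410 mg
Infusion rate = 24.00 L/h × 20.7 mg/L = 496.8 mg/h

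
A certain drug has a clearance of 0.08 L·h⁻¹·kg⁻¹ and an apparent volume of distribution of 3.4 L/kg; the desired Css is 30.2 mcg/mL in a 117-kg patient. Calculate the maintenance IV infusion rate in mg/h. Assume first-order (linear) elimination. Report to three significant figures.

283 mg/h

CL = 0.08 L·h⁻¹·kg⁻¹ × 117 kg = 9.360 L/h
Maintenance depends on clearance, not Vd — rate in must match rate out.
Rate = CL × Css = 9.360 × 30.2 = 282.7 mg/h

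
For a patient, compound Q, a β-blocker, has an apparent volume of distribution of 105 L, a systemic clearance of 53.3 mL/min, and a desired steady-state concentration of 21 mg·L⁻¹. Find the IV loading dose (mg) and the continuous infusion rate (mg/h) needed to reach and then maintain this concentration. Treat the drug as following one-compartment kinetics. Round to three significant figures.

LD = Vd · C_target = 105.0 × 21 = 2205 mg
CL = 53.3 mL/min = 53.3 × 0.06 = 3.198 L/h
Infusion rate = 3.198 L/h × 21 mg/L = 67.16 mg/h

(a) 2210 mg; (b) 67.2 mg/h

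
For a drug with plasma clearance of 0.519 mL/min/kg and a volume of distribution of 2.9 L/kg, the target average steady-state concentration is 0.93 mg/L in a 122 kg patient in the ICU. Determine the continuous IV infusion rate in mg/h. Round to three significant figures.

CL = 0.519 mL/min/kg × 122 kg = 63.32 mL/min = 63.32 × 60/1000 = 3.799 L/h
At steady state, infusion rate equals elimination rate: rate in = CL × Css.
Infusion rate = CL · Css = 3.799 L/h × 0.93 mg/L = 3.533 mg/h

3.53 mg/h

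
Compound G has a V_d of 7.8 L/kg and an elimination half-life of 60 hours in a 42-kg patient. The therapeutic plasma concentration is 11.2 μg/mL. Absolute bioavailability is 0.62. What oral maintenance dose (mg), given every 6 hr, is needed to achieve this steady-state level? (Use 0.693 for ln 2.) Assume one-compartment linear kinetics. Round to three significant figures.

410 mg

Vd = 7.8 L/kg × 42 kg = 327.6 L
k = 0.693/60 = 0.01155 h⁻¹, so CL = k·Vd = 0.01155 × 327.6 = 3.784 L/h
D = CL × Css × τ / F = 3.784 × 11.2 × 6 / 0.62 = 410.1 mg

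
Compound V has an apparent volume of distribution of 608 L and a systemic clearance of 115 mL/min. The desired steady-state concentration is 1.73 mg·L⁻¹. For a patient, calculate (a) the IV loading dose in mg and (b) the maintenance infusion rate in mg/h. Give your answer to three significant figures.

Loading: fill Vd to C_target → 608.0 L × 1.73 mg/L = 1052 mg
Convert clearance: 115 mL/min × 60 min/h ÷ 1000 mL/L = 6.900 L/h
Maintenance: replace elimination → rate = CL × Css = 6.900 × 1.73 = 11.94 mg/h

(a) 1050 mg; (b) 11.9 mg/h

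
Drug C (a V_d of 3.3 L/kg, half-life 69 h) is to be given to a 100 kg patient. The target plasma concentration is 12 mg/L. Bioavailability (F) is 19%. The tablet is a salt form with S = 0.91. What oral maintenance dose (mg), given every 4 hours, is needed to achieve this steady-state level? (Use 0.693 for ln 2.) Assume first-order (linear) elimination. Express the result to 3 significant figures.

920 mg

Vd = 3.3 L/kg × 100 kg = 330.0 L
CL = 0.693 × Vd / t½ = 0.693 × 330.0 / 69 = 3.314 L/h
D = CL × Css × τ / F / S = 3.314 × 12 × 4 / 0.19 / 0.91 = 920.0 mg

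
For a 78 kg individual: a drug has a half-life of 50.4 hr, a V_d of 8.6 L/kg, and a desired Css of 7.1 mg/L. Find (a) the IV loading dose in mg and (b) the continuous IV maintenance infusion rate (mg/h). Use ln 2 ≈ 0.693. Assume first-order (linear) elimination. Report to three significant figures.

(a) 4760 mg; (b) 65.5 mg/h

Total Vd = 8.6 × 78 = 670.8 L
LD = Vd × C = 670.8 × 7.1 = 4763 mg
CL = 0.693 × Vd / t½ = 0.693 × 670.8 / 50.4 = 9.224 L/h
Infusion rate = CL × Css = 9.224 × 7.1 = 65.49 mg/h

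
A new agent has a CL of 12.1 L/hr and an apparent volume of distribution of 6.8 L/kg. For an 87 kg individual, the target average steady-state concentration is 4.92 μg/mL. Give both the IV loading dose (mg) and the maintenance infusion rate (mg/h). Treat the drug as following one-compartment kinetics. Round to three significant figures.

Vd = 6.8 L/kg × 87 kg = 591.6 L
Loading dose = Vd × C = 591.6 × 4.92 = 2911 mg
Infusion rate = 12.10 L/h × 4.92 mg/L = 59.53 mg/h

(a) 2910 mg; (b) 59.5 mg/h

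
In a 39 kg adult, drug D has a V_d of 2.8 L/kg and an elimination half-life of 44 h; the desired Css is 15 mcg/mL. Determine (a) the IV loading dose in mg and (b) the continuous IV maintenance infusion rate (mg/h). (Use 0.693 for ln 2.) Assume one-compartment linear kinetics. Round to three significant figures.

(a) 1640 mg; (b) 25.8 mg/h

Total Vd = 2.8 × 39 = 109.2 L
LD = Vd × C = 109.2 × 15 = 1638 mg
CL = 0.693 × Vd / t½ = 0.693 × 109.2 / 44 = 1.720 L/h
Infusion rate = CL × Css = 1.720 × 15 = 25.80 mg/h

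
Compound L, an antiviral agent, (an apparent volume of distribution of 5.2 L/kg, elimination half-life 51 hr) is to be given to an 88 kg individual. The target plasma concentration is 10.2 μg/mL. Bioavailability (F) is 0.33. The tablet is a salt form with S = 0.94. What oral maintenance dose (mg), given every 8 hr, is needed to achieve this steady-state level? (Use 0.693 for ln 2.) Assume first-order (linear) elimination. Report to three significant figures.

Vd = 5.2 L/kg × 88 kg = 457.6 L
CL = 0.693 × Vd / t½ = 0.693 × 457.6 / 51 = 6.218 L/h
D = CL × Css × τ / F / S = 6.218 × 10.2 × 8 / 0.33 / 0.94 = 1636 mg

1640 mg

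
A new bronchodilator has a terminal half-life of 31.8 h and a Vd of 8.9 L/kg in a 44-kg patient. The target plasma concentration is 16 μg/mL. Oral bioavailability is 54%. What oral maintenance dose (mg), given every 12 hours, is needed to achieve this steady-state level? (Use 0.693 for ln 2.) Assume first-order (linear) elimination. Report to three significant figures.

Vd = 8.9 L/kg × 44 kg = 391.6 L
CL = 0.693 × Vd / t½ = 0.693 × 391.6 / 31.8 = 8.534 L/h
D = CL × Css × τ / F = 8.534 × 16 × 12 / 0.54 = 3034 mg

3030 mg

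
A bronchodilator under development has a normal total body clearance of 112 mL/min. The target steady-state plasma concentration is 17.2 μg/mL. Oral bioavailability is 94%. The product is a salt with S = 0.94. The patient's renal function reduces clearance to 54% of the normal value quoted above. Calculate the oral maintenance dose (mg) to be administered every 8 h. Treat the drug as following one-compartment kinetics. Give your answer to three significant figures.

CL = 112 mL/min × 60/1000 = 6.720 L/h
Patient clearance = 0.54 × 6.720 = 3.629 L/h
At steady state, dose per interval replaces the amount cleared in that interval: F·S·D/τ = CL·Css.
D = CL × Css × τ / F / S = 3.629 × 17.2 × 8 / 0.94 / 0.94 = 565.1 mg

565 mg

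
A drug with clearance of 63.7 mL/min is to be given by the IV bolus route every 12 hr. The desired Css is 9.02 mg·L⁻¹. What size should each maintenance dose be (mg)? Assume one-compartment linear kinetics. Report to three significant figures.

CL = 63.7 mL/min × 60/1000 = 3.822 L/h
D = CL × Css × τ = 3.822 × 9.02 × 12 = 413.7 mg

414 mg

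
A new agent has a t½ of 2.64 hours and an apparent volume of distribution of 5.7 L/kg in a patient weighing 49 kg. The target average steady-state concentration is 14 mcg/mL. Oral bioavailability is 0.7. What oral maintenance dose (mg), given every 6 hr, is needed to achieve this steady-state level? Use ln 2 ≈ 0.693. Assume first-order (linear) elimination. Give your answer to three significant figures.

8800 mg

Vd = 5.7 L/kg × 49 kg = 279.3 L
CL = 0.693 × Vd / t½ = 0.693 × 279.3 / 2.64 = 73.32 L/h
D = CL × Css × τ / F = 73.32 × 14 × 6 / 0.7 = 8798 mg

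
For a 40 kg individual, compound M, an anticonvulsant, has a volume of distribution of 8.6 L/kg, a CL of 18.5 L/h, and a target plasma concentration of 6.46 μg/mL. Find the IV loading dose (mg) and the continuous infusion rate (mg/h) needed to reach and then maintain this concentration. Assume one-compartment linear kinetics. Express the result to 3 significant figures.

Vd = 8.6 L/kg × 40 kg = 344.0 L
Loading: fill Vd to C_target → 344.0 L × 6.46 mg/L = 2222 mg
Maintenance infusion rate = CL × Css = 18.50 × 6.46 = 119.5 mg/h

(a) 2220 mg; (b) 120 mg/h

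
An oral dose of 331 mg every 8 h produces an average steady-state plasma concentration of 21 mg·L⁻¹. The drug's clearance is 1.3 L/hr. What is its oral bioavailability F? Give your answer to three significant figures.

F·D/τ = CL·Css at steady state → F = CL·Css·τ / D.
F = 1.3 × 21 × 8 / 331 = 0.660

0.660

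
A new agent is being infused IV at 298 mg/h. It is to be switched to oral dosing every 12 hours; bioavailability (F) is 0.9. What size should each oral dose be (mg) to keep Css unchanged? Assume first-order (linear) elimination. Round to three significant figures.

To maintain the same Css, the systemic dosing rate must be unchanged: F·D/τ = infusion rate.
D = rate × τ / F = 298 × 12 / 0.9 = 3973 mg

3970 mg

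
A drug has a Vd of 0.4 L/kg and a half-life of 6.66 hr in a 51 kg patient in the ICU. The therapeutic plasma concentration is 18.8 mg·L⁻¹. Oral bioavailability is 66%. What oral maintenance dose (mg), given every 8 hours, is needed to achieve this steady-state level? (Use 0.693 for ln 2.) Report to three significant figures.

484 mg

Vd = 0.4 L/kg × 51 kg = 20.40 L
CL = 0.693 × Vd / t½ = 0.693 × 20.40 / 6.66 = 2.123 L/h
D = CL × Css × τ / F = 2.123 × 18.8 × 8 / 0.66 = 483.8 mg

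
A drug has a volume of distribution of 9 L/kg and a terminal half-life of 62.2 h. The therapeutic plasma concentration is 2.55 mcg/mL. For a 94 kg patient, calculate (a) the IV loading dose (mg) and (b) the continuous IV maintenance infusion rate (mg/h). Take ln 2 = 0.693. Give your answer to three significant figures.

(a) 2160 mg; (b) 24.0 mg/h

Total Vd = 9 × 94 = 846.0 L
LD = Vd × C = 846.0 × 2.55 = 2157 mg
CL = 0.693 × Vd / t½ = 0.693 × 846.0 / 62.2 = 9.426 L/h
Infusion rate = CL × Css = 9.426 × 2.55 = 24.04 mg/h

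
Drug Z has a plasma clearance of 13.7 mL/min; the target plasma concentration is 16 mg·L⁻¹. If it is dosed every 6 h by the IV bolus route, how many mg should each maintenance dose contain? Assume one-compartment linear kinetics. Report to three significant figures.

CL = 13.7 mL/min × 60/1000 = 0.8220 L/h
At steady state, dose per interval replaces the amount cleared in that interval: D/τ = CL·Css.
D = CL × Css × τ = 0.8220 × 16 × 6 = 78.91 mg

78.9 mg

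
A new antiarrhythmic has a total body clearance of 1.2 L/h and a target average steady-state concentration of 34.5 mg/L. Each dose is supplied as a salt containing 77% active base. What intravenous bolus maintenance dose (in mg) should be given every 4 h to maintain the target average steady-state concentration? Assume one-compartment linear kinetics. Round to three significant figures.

215 mg

D = CL × Css × τ / S = 1.200 × 34.5 × 4 / 0.77 = 215.1 mg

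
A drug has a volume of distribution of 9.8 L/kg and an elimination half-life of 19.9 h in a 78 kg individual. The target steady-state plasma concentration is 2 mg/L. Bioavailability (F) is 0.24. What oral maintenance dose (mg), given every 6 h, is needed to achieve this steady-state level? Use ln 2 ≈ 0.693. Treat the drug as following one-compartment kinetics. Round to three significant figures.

1330 mg

Vd = 9.8 L/kg × 78 kg = 764.4 L
CL = 0.693 × Vd / t½ = 0.693 × 764.4 / 19.9 = 26.62 L/h
D = CL × Css × τ / F = 26.62 × 2 × 6 / 0.24 = 1331 mg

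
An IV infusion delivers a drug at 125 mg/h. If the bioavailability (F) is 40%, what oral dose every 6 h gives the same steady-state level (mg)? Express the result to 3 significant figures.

1880 mg

To maintain the same Css, the systemic dosing rate must be unchanged: F·D/τ = infusion rate.
D = rate × τ / F = 125 × 6 / 0.4 = 1875 mg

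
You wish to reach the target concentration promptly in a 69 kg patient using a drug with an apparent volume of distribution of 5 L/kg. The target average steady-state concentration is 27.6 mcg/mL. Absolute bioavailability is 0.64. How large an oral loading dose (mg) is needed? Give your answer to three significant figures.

Vd = 5 L/kg × 69 kg = 345.0 L
LD = Vd × C / F = 345.0 × 27.60 / 0.64 = 14880 mg

14900 mg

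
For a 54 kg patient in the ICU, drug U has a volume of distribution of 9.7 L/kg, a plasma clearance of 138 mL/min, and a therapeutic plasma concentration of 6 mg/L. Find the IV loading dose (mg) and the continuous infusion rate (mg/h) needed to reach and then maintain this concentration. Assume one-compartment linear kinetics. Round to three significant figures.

(a) 3140 mg; (b) 49.7 mg/h

Total Vd = 9.7 × 54 = 523.8 L
LD = Vd · C_target = 523.8 × 6 = 3143 mg
Convert clearance: 138 mL/min × 60 min/h ÷ 1000 mL/L = 8.280 L/h
Maintenance: replace elimination → rate = CL × Css = 8.280 × 6 = 49.68 mg/h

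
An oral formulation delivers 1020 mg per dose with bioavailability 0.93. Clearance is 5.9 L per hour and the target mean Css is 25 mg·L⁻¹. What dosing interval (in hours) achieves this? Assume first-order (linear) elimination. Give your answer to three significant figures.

F·D/τ = CL·Css → τ = F·D / (CL·Css).
τ = 0.93 × 1020 / (5.9 × 25) = 6.431 h

6.43 h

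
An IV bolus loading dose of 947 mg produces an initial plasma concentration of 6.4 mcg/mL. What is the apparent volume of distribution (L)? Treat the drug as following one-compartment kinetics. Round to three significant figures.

Immediately after an IV bolus, C₀ = Dose / Vd, so Vd = Dose / C₀.
Vd = 947 / 6.4 = 148.0 L

148 L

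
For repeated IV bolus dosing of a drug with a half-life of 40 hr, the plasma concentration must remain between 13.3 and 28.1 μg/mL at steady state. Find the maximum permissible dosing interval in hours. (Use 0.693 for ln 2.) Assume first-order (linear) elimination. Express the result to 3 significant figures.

43.2 h

k = 0.693 / t½ = 0.693 / 40 = 0.01733 h⁻¹
Between IV bolus doses, concentration decays as C = C₀·e^(−kτ), so C_peak/C_trough = e^(kτ).
τ_max = ln(C_peak/C_trough) / k = ln(28.1/13.3) / 0.01733 = 0.7480 / 0.01733 = 43.16 h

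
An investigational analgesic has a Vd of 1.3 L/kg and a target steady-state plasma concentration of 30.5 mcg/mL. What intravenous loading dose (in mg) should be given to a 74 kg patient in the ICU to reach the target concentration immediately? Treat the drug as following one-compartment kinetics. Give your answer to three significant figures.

Total Vd = 1.3 × 74 = 96.20 L
LD = Vd × C = 96.20 × 30.50 = 2934 mg

2930 mg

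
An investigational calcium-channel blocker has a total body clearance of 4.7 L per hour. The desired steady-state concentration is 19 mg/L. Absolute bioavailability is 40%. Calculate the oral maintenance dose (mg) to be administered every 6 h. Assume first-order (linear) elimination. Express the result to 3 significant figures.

At steady state, dose per interval replaces the amount cleared in that interval: F·D/τ = CL·Css.
D = CL × Css × τ / F = 4.700 × 19 × 6 / 0.4 = 1340 mg

1340 mg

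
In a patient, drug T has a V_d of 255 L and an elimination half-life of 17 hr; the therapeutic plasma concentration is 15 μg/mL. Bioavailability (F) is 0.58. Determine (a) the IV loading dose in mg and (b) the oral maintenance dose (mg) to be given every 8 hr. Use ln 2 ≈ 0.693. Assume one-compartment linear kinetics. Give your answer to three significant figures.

(a) 3830 mg; (b) 2150 mg

LD = Vd × C = 255.0 × 15 = 3825 mg
CL = 0.693 × Vd / t½ = 0.693 × 255.0 / 17 = 10.40 L/h
D = CL × Css × τ / F = 10.40 × 15 × 8 / 0.58 = 2152 mg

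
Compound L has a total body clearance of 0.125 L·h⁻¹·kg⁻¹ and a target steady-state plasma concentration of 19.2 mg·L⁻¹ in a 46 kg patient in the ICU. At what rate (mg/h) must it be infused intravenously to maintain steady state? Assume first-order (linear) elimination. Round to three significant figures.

110 mg/h

CL = 0.125 L·h⁻¹·kg⁻¹ × 46 kg = 5.750 L/h
At steady state, infusion rate equals elimination rate: rate in = CL × Css.
Infusion rate = CL · Css = 5.750 L/h × 19.2 mg/L = 110.4 mg/h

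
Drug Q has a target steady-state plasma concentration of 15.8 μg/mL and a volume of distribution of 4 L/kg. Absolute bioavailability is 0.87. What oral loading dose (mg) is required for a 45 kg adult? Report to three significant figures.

Vd(total) = 45 kg × 4 L/kg = 180.0 L
The loading dose fills Vd to the target concentration.
LD = Vd × C / F = 180.0 × 15.80 / 0.87 = 3269 mg

3270 mg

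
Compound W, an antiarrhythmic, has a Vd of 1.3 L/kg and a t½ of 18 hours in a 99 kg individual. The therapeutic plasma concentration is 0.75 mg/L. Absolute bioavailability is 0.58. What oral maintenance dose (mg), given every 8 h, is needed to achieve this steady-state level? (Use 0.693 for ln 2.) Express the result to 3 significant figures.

51.3 mg

Total Vd = 1.3 × 99 = 128.7 L
CL = ln 2 · Vd / t½ = 0.693 × 128.7 / 18 = 4.955 L/h
D = CL × Css × τ / F = 4.955 × 0.75 × 8 / 0.58 = 51.26 mg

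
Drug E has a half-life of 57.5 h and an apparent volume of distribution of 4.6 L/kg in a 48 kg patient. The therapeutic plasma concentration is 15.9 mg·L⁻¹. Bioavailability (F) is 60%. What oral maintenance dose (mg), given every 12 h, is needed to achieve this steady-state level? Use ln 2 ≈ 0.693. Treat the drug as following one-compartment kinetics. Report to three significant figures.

846 mg

Vd(total) = 48 kg × 4.6 L/kg = 220.8 L
CL = 0.693 × Vd / t½ = 0.693 × 220.8 / 57.5 = 2.661 L/h
D = CL × Css × τ / F = 2.661 × 15.9 × 12 / 0.6 = 846.2 mg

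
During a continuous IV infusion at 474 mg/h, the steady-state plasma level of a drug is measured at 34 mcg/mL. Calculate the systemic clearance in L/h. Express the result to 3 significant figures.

At steady state, infusion rate = CL × Css, so CL = rate / Css.
CL = 474 / 34 = 13.94 L/h

13.9 L/h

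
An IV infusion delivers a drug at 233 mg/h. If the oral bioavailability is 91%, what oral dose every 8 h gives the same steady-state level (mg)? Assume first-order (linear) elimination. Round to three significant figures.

2050 mg

To maintain the same Css, the systemic dosing rate must be unchanged: F·D/τ = infusion rate.
D = rate × τ / F = 233 × 8 / 0.91 = 2048 mg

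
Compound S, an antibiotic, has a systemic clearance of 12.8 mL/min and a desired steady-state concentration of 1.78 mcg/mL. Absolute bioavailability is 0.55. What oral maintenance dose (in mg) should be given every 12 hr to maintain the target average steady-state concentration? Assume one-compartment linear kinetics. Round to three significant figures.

CL = 12.8 mL/min = 12.8 × 0.06 = 0.7680 L/h
D = CL × Css × τ / F = 0.7680 × 1.78 × 12 / 0.55 = 29.83 mg

29.8 mg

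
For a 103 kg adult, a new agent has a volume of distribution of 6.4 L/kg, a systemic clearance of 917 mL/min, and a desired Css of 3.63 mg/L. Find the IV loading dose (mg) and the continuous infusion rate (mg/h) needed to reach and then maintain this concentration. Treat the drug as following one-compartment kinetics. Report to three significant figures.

Vd = 6.4 L/kg × 103 kg = 659.2 L
Loading: fill Vd to C_target → 659.2 L × 3.63 mg/L = 2393 mg
CL = 917 mL/min × 60/1000 = 55.02 L/h
Infusion rate = 55.02 L/h × 3.63 mg/L = 199.7 mg/h

(a) 2390 mg; (b) 200 mg/h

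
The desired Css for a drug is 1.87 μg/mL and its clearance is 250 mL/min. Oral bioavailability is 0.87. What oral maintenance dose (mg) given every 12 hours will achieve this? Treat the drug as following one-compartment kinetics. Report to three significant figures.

387 mg

CL = 250 mL/min = 250 × 0.06 = 15.00 L/h
D = CL × Css × τ / F = 15.00 × 1.87 × 12 / 0.87 = 386.9 mg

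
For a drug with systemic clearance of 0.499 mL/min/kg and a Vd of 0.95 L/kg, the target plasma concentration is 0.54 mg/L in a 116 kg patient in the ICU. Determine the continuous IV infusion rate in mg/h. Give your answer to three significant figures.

CL = 0.499 mL/min/kg × 116 kg = 57.88 mL/min = 57.88 × 60/1000 = 3.473 L/h
Rate = CL × Css = 3.473 × 0.54 = 1.875 mg/h

1.88 mg/h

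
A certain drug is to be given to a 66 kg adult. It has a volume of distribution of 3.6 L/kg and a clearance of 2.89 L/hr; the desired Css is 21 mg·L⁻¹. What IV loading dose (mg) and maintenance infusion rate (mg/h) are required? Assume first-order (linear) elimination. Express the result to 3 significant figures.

(a) 4990 mg; (b) 60.7 mg/h

Vd(total) = 66 kg × 3.6 L/kg = 237.6 L
LD = Vd · C_target = 237.6 × 21 = 4990 mg
Maintenance: replace elimination → rate = CL × Css = 2.890 × 21 = 60.69 mg/h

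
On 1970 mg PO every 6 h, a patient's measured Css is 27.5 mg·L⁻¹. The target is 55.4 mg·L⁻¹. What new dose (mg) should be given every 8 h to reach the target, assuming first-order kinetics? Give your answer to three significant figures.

For first-order elimination, Css ∝ F·D/(CL·τ); F and CL are unchanged, so Css ∝ D/τ.
D₂ = D₁ × (Css,target / Css,current) × (τ₂/τ₁) = 1970 × (55.4/27.5) × (8/6) = 5292 mg

5290 mg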